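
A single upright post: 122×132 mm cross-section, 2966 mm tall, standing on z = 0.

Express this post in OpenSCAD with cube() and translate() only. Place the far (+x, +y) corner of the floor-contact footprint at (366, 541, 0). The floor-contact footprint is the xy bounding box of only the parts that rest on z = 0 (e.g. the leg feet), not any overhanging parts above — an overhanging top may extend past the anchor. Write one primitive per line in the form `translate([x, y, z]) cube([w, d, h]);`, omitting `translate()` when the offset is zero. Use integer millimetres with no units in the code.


translate([244, 409, 0]) cube([122, 132, 2966]);


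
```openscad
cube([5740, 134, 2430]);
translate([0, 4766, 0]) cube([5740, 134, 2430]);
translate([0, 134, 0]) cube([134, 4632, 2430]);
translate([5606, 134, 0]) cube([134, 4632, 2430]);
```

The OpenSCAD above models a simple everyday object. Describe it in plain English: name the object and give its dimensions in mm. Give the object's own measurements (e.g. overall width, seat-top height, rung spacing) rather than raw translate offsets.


The wall frame of a small rectangular building: four walls, each 2430 mm tall and 134 mm thick, enclosing a footprint 5740 mm (x) by 4900 mm (y) outside-to-outside, with no floor or roof. The front and back walls (the −y and +y sides) span the full width; the two side walls fit between them.


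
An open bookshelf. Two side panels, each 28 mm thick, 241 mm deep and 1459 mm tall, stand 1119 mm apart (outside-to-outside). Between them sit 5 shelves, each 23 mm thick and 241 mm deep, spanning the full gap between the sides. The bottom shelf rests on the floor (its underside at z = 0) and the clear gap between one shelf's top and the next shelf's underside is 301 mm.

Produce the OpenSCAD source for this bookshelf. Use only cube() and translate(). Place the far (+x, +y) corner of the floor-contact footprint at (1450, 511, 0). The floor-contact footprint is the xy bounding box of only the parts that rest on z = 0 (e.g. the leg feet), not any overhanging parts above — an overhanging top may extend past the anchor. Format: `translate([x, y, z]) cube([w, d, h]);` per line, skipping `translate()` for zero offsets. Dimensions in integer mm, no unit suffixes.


translate([331, 270, 0]) cube([28, 241, 1459]);
translate([1422, 270, 0]) cube([28, 241, 1459]);
translate([359, 270, 0]) cube([1063, 241, 23]);
translate([359, 270, 324]) cube([1063, 241, 23]);
translate([359, 270, 648]) cube([1063, 241, 23]);
translate([359, 270, 972]) cube([1063, 241, 23]);
translate([359, 270, 1296]) cube([1063, 241, 23]);


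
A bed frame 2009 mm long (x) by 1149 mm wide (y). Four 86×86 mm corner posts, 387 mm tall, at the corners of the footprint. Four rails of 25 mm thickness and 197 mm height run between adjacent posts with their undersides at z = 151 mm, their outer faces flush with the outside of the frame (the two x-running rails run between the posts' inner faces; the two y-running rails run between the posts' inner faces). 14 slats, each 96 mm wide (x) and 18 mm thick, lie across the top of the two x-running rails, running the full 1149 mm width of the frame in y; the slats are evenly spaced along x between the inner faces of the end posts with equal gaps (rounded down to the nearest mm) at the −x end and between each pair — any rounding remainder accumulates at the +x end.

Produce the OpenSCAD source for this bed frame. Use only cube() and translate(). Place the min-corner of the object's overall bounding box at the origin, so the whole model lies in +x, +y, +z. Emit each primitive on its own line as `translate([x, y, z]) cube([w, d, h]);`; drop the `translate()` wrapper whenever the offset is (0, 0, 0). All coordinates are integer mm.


cube([86, 86, 387]);
translate([0, 1063, 0]) cube([86, 86, 387]);
translate([1923, 0, 0]) cube([86, 86, 387]);
translate([1923, 1063, 0]) cube([86, 86, 387]);
translate([86, 0, 151]) cube([1837, 25, 197]);
translate([86, 1124, 151]) cube([1837, 25, 197]);
translate([0, 86, 151]) cube([25, 977, 197]);
translate([1984, 86, 151]) cube([25, 977, 197]);
translate([118, 0, 348]) cube([96, 1149, 18]);
translate([246, 0, 348]) cube([96, 1149, 18]);
translate([374, 0, 348]) cube([96, 1149, 18]);
translate([502, 0, 348]) cube([96, 1149, 18]);
translate([630, 0, 348]) cube([96, 1149, 18]);
translate([758, 0, 348]) cube([96, 1149, 18]);
translate([886, 0, 348]) cube([96, 1149, 18]);
translate([1014, 0, 348]) cube([96, 1149, 18]);
translate([1142, 0, 348]) cube([96, 1149, 18]);
translate([1270, 0, 348]) cube([96, 1149, 18]);
translate([1398, 0, 348]) cube([96, 1149, 18]);
translate([1526, 0, 348]) cube([96, 1149, 18]);
translate([1654, 0, 348]) cube([96, 1149, 18]);
translate([1782, 0, 348]) cube([96, 1149, 18]);


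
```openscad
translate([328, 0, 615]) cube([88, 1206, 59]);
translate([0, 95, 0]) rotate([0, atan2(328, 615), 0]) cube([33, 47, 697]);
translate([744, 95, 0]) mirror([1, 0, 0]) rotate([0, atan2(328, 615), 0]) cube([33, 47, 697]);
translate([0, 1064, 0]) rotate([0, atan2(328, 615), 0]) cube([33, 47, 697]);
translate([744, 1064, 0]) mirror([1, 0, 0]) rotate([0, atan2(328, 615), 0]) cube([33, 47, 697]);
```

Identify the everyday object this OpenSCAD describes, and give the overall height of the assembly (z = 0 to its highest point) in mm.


A sawhorse. The overall height is 674 mm.

A beam across two mirrored pairs of raked legs — a sawhorse. The beam's underside is at z = 615 (matching the legs' vertical rise in atan2(328, 615)) and the beam is 59 mm tall, so its top is at 615 + 59 = 674 mm. The raked legs top out at the beam's underside, so that is the highest point.


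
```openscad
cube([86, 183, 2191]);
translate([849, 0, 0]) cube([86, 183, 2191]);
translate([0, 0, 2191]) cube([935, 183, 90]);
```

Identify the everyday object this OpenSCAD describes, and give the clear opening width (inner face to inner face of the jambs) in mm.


A door frame. The clear opening width is 763 mm.

Two 2191 mm tall posts with a header on top — a door frame. The left jamb is 86 mm wide at x = 0; the right jamb starts at x = 849. The clear opening is 849 − 86 = 763 mm.


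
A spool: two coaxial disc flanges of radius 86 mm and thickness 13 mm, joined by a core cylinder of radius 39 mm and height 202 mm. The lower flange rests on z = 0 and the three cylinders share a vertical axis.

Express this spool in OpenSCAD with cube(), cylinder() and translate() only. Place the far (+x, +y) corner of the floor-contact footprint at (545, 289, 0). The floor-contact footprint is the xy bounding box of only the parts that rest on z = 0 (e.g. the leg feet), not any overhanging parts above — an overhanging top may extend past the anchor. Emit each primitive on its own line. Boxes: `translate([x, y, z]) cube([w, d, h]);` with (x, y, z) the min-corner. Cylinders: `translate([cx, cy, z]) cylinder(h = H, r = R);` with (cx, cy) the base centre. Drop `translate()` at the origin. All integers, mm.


translate([459, 203, 0]) cylinder(h = 13, r = 86);
translate([459, 203, 13]) cylinder(h = 202, r = 39);
translate([459, 203, 215]) cylinder(h = 13, r = 86);


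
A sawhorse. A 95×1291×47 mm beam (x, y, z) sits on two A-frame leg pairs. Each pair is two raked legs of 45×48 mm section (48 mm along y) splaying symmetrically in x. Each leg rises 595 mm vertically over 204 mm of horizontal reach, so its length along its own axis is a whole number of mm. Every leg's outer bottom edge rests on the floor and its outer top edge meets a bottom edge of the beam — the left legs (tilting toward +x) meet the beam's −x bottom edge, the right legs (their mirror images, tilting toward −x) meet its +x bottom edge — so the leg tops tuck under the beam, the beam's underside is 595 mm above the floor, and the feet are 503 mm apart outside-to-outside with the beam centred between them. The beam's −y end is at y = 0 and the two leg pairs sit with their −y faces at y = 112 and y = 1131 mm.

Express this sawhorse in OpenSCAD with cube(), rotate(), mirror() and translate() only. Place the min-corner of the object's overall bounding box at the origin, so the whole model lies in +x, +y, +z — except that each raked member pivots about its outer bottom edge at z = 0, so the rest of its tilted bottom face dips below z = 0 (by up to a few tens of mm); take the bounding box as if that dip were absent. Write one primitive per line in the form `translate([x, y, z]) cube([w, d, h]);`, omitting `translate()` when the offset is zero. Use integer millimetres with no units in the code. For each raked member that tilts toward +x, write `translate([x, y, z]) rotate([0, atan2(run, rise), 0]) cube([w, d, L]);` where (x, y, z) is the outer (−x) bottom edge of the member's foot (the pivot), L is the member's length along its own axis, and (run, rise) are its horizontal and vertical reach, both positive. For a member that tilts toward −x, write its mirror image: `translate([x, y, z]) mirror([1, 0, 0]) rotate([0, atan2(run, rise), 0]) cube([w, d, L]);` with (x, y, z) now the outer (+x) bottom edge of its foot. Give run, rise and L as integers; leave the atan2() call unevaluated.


translate([204, 0, 595]) cube([95, 1291, 47]);
translate([0, 112, 0]) rotate([0, atan2(204, 595), 0]) cube([45, 48, 629]);
translate([503, 112, 0]) mirror([1, 0, 0]) rotate([0, atan2(204, 595), 0]) cube([45, 48, 629]);
translate([0, 1131, 0]) rotate([0, atan2(204, 595), 0]) cube([45, 48, 629]);
translate([503, 1131, 0]) mirror([1, 0, 0]) rotate([0, atan2(204, 595), 0]) cube([45, 48, 629]);


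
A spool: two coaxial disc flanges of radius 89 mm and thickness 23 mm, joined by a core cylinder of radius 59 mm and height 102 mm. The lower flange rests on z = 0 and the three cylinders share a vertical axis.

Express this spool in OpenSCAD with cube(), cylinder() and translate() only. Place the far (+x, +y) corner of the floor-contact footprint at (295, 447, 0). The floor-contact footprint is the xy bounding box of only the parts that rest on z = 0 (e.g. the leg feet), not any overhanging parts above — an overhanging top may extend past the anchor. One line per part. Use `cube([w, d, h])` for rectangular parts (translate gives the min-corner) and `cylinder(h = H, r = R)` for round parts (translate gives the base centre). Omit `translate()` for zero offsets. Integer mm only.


translate([206, 358, 0]) cylinder(h = 23, r = 89);
translate([206, 358, 23]) cylinder(h = 102, r = 59);
translate([206, 358, 125]) cylinder(h = 23, r = 89);


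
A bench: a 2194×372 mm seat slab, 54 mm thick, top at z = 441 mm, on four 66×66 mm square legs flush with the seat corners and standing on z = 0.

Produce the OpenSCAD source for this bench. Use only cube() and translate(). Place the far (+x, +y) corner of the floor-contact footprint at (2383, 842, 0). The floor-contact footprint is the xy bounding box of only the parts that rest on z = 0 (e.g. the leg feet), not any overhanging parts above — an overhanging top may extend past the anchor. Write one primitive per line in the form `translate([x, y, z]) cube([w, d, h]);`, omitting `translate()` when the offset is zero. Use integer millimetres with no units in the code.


translate([189, 470, 387]) cube([2194, 372, 54]);
translate([189, 470, 0]) cube([66, 66, 387]);
translate([189, 776, 0]) cube([66, 66, 387]);
translate([2317, 470, 0]) cube([66, 66, 387]);
translate([2317, 776, 0]) cube([66, 66, 387]);


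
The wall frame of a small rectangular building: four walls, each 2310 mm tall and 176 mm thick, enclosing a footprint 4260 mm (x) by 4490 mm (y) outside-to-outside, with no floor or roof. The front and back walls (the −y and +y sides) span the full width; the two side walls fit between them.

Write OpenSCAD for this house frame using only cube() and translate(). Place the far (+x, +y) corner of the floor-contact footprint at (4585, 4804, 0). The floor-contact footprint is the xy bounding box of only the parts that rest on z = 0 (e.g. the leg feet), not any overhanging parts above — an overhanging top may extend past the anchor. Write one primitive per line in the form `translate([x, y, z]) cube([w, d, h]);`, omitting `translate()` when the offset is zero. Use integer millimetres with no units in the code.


translate([325, 314, 0]) cube([4260, 176, 2310]);
translate([325, 4628, 0]) cube([4260, 176, 2310]);
translate([325, 490, 0]) cube([176, 4138, 2310]);
translate([4409, 490, 0]) cube([176, 4138, 2310]);


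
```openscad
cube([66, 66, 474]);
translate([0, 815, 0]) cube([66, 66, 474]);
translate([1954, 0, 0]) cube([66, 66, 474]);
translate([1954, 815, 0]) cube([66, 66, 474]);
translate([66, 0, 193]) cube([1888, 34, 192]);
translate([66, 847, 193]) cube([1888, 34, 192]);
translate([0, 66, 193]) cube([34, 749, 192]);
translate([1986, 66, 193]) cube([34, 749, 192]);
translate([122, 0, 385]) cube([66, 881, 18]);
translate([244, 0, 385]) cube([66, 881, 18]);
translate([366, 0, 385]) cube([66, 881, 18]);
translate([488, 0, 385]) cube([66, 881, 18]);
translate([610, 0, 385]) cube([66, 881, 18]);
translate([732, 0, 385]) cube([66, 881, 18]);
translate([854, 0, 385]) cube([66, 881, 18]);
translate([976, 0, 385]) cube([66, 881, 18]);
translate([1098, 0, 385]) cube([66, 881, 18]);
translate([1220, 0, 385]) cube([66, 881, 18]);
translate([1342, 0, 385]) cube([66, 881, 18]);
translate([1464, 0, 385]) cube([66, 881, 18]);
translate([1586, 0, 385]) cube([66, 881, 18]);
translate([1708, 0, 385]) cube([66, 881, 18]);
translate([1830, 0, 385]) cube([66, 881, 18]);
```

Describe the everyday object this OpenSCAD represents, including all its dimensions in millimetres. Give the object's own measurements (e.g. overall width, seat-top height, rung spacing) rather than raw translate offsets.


A bed frame 2020 mm long (x) by 881 mm wide (y). Four 66×66 mm corner posts, 474 mm tall, at the corners of the footprint. Four rails of 34 mm thickness and 192 mm height run between adjacent posts with their undersides at z = 193 mm, their outer faces flush with the outside of the frame (the two x-running rails run between the posts' inner faces; the two y-running rails run between the posts' inner faces). 15 slats, each 66 mm wide (x) and 18 mm thick, lie across the top of the two x-running rails, running the full 881 mm width of the frame in y; along x they sit between the end posts with a 56 mm gap after the −x posts and between neighbouring slats, leaving 58 mm before the +x posts.


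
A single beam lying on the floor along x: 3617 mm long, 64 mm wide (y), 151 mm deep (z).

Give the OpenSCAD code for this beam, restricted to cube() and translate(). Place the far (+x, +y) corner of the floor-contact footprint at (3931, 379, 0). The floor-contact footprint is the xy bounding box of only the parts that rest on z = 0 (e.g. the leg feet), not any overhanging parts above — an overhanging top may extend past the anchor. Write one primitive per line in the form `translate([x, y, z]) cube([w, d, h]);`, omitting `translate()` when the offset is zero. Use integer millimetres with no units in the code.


translate([314, 315, 0]) cube([3617, 64, 151]);


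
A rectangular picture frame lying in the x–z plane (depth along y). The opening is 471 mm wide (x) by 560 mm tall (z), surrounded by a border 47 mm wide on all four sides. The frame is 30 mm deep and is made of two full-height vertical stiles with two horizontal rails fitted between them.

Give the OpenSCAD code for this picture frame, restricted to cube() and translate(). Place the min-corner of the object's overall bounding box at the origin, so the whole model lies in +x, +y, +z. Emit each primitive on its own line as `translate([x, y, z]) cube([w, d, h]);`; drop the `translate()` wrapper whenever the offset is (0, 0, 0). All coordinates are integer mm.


cube([47, 30, 654]);
translate([518, 0, 0]) cube([47, 30, 654]);
translate([47, 0, 0]) cube([471, 30, 47]);
translate([47, 0, 607]) cube([471, 30, 47]);


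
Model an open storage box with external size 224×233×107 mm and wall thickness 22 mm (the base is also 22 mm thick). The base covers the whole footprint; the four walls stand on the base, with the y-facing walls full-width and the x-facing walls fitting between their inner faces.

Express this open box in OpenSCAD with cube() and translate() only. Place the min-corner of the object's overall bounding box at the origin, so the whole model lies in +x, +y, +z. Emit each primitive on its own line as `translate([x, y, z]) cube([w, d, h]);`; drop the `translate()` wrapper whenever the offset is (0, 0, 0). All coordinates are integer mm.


cube([224, 233, 22]);
translate([0, 0, 22]) cube([224, 22, 85]);
translate([0, 211, 22]) cube([224, 22, 85]);
translate([0, 22, 22]) cube([22, 189, 85]);
translate([202, 22, 22]) cube([22, 189, 85]);


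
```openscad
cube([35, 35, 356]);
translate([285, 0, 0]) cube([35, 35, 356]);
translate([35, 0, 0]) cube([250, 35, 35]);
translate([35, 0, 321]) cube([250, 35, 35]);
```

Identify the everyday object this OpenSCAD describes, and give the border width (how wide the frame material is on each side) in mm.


A picture frame. The border width is 35 mm.

Four thin pieces enclosing a rectangular opening — a picture frame. The two full-height stiles are 356 mm tall; the top rail sits at z = 321 and is 35 mm tall, so the border above the opening is 356 − 321 = 35 mm, matching the stile x-width.


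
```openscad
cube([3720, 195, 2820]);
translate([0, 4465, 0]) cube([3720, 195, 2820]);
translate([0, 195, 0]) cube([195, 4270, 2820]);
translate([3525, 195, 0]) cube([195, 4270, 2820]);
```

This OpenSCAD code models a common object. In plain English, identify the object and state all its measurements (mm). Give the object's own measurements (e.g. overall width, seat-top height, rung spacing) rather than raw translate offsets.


The wall frame of a small rectangular building: four walls, each 2820 mm tall and 195 mm thick, enclosing a footprint 3720 mm (x) by 4660 mm (y) outside-to-outside, with no floor or roof. The front and back walls (the −y and +y sides) span the full width; the two side walls fit between them.


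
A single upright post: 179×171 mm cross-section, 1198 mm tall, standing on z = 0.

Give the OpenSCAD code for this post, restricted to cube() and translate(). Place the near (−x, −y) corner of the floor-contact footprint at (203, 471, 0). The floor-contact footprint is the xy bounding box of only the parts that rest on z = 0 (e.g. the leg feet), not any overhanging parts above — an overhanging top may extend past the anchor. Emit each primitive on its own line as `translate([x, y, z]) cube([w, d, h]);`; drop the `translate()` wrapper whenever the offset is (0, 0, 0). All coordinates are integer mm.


translate([203, 471, 0]) cube([179, 171, 1198]);


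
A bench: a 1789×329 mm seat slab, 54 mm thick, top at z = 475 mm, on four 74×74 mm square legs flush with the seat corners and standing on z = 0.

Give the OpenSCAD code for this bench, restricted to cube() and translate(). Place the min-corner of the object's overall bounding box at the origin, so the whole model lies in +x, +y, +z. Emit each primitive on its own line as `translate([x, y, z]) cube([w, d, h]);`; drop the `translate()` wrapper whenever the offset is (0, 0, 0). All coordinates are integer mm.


// leg_h = 475 − 54 = 421
translate([0, 0, 421]) cube([1789, 329, 54]);
cube([74, 74, 421]);
translate([0, 255, 0]) cube([74, 74, 421]);
translate([1715, 0, 0]) cube([74, 74, 421]);
translate([1715, 255, 0]) cube([74, 74, 421]);


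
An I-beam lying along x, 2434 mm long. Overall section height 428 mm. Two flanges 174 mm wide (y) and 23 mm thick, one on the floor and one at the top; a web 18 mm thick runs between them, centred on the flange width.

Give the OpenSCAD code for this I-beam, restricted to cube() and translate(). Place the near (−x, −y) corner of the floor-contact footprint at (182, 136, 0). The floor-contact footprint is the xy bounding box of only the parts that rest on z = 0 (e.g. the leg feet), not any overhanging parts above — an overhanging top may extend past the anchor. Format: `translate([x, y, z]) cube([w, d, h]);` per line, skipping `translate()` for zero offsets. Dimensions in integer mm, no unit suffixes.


translate([182, 136, 0]) cube([2434, 174, 23]);
translate([182, 214, 23]) cube([2434, 18, 382]);
translate([182, 136, 405]) cube([2434, 174, 23]);


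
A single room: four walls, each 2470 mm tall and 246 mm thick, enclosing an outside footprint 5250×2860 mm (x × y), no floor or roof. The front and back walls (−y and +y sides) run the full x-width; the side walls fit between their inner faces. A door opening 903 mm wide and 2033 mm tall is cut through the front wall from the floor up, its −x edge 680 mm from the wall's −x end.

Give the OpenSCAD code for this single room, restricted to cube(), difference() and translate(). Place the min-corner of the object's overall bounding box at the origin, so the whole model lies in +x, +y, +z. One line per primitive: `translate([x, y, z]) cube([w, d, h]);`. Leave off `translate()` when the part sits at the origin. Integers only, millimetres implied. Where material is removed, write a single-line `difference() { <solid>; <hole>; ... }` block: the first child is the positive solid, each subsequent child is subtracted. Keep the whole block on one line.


difference() { cube([5250, 246, 2470]); translate([680, 0, 0]) cube([903, 246, 2033]); }
translate([0, 2614, 0]) cube([5250, 246, 2470]);
translate([0, 246, 0]) cube([246, 2368, 2470]);
translate([5004, 246, 0]) cube([246, 2368, 2470]);


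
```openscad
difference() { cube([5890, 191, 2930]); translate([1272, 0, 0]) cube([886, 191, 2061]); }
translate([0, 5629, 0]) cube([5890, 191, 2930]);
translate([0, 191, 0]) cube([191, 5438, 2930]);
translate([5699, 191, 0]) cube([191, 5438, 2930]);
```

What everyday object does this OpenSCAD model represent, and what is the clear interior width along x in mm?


A single room. The interior width is 5508 mm.

Four walls enclosing a rectangle with a door in the front wall — a room. Outside width 5890 minus two 191 mm walls gives 5508 mm.


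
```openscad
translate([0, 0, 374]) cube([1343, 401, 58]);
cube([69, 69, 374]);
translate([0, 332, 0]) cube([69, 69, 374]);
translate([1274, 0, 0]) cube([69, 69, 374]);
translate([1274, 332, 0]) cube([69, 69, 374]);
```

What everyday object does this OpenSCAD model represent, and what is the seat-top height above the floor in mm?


A bench. The seat-top height is 432 mm.

A long slab on four corner posts — a bench. The slab sits at z = 374 with thickness 58, so the top is 374 + 58 = 432 mm.


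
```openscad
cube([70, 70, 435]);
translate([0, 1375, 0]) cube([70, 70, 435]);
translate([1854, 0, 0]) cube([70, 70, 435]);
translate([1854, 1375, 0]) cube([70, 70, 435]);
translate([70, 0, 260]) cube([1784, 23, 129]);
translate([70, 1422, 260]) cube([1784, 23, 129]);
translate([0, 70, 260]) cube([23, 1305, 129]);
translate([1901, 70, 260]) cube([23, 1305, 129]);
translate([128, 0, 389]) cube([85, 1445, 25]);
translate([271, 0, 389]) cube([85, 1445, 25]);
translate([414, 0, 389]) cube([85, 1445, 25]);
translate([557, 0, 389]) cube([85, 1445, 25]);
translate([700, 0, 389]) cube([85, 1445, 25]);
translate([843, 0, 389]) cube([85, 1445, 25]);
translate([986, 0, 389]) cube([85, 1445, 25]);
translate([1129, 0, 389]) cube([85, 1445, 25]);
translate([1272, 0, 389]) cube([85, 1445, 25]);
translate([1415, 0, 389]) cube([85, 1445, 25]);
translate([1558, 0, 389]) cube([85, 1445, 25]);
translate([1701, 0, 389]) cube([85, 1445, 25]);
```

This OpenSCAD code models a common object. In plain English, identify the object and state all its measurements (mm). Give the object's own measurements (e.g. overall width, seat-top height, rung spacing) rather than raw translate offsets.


A bed frame 1924 mm long (x) by 1445 mm wide (y). Four 70×70 mm corner posts, 435 mm tall, at the corners of the footprint. Four rails of 23 mm thickness and 129 mm height run between adjacent posts with their undersides at z = 260 mm, their outer faces flush with the outside of the frame (the two x-running rails run between the posts' inner faces; the two y-running rails run between the posts' inner faces). 12 slats, each 85 mm wide (x) and 25 mm thick, lie across the top of the two x-running rails, running the full 1445 mm width of the frame in y; along x they sit between the end posts with a 58 mm gap after the −x posts and between neighbouring slats, leaving 68 mm before the +x posts.


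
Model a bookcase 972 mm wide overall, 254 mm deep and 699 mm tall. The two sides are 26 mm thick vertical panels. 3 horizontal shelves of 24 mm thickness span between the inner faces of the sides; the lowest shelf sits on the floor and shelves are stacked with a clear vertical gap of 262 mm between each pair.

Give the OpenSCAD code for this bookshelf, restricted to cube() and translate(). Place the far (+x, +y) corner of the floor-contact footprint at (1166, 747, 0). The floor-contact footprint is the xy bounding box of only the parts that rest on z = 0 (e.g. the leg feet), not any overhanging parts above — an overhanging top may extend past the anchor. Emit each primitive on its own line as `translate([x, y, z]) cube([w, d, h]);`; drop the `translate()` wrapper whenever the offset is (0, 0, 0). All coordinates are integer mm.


translate([194, 493, 0]) cube([26, 254, 699]);
translate([1140, 493, 0]) cube([26, 254, 699]);
translate([220, 493, 0]) cube([920, 254, 24]);
translate([220, 493, 286]) cube([920, 254, 24]);
translate([220, 493, 572]) cube([920, 254, 24]);


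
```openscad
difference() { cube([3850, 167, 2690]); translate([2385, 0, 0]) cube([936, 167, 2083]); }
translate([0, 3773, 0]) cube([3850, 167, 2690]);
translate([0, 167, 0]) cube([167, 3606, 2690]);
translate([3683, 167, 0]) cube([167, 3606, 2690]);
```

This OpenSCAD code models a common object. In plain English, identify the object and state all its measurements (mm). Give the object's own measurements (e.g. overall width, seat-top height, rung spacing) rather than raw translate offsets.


A single room: four walls, each 2690 mm tall and 167 mm thick, enclosing an outside footprint 3850×3940 mm (x × y), no floor or roof. The front and back walls (−y and +y sides) run the full x-width; the side walls fit between their inner faces. A door opening 936 mm wide and 2083 mm tall is cut through the front wall from the floor up, its −x edge 2385 mm from the wall's −x end.


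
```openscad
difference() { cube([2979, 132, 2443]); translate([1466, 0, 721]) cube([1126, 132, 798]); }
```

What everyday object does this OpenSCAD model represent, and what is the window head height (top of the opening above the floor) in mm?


A wall with a window opening. The window head height is 1519 mm.

A wall with a rectangular opening subtracted — a window. Sill at z = 721, opening 798 mm tall, so the head is at 721 + 798 = 1519 mm.


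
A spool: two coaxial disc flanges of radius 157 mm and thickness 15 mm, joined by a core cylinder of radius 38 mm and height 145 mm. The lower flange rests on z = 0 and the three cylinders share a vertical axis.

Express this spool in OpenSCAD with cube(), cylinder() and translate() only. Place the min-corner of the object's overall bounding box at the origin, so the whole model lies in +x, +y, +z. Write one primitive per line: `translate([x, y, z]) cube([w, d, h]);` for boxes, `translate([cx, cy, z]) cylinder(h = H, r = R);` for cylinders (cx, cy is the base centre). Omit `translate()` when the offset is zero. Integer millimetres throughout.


translate([157, 157, 0]) cylinder(h = 15, r = 157);
translate([157, 157, 15]) cylinder(h = 145, r = 38);
translate([157, 157, 160]) cylinder(h = 15, r = 157);


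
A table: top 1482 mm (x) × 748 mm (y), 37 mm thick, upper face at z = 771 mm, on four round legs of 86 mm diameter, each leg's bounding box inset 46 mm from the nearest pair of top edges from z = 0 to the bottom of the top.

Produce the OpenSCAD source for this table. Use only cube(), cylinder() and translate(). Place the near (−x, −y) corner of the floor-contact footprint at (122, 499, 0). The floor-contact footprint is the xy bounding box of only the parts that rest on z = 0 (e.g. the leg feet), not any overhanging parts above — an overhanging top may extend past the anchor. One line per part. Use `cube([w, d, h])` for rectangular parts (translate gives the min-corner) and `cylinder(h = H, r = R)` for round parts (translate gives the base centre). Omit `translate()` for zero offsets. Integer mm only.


translate([76, 453, 734]) cube([1482, 748, 37]);
translate([165, 542, 0]) cylinder(h = 734, r = 43);
translate([1469, 542, 0]) cylinder(h = 734, r = 43);
translate([165, 1112, 0]) cylinder(h = 734, r = 43);
translate([1469, 1112, 0]) cylinder(h = 734, r = 43);


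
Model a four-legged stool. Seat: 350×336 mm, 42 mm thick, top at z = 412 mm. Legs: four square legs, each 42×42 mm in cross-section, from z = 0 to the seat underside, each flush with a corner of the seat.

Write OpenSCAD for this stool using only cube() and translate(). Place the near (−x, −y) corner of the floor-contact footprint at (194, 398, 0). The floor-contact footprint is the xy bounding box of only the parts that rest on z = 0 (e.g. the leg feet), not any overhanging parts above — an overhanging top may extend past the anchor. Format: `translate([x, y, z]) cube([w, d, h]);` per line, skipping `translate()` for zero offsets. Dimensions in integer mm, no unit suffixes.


translate([194, 398, 370]) cube([350, 336, 42]);
translate([194, 398, 0]) cube([42, 42, 370]);
translate([502, 398, 0]) cube([42, 42, 370]);
translate([194, 692, 0]) cube([42, 42, 370]);
translate([502, 692, 0]) cube([42, 42, 370]);


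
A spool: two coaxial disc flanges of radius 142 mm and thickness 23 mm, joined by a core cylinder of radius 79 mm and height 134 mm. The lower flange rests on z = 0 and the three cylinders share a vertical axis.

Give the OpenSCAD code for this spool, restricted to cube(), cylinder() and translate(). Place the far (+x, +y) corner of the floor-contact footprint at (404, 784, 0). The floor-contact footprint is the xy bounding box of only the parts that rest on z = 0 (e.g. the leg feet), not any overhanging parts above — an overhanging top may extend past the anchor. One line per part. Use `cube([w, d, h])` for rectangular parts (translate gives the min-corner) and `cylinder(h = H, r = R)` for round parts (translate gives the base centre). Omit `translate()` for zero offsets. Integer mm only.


translate([262, 642, 0]) cylinder(h = 23, r = 142);
translate([262, 642, 23]) cylinder(h = 134, r = 79);
translate([262, 642, 157]) cylinder(h = 23, r = 142);


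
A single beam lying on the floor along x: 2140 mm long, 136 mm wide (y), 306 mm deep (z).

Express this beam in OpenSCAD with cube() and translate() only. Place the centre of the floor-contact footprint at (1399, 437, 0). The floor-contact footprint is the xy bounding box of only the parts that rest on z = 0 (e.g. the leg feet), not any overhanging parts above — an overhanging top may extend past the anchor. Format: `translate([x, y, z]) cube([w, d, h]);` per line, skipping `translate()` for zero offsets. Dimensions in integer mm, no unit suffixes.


translate([329, 369, 0]) cube([2140, 136, 306]);


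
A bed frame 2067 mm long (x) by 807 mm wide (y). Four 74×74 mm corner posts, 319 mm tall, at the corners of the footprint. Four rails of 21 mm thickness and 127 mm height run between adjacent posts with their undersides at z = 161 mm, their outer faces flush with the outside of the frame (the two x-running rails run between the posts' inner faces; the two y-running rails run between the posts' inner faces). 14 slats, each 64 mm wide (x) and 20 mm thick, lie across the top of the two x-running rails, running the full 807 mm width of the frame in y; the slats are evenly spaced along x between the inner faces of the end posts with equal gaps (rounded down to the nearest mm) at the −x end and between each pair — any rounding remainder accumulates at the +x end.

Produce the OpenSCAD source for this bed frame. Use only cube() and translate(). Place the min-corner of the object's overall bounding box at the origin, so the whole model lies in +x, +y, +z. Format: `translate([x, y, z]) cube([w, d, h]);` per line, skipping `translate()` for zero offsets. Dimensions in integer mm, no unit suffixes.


cube([74, 74, 319]);
translate([0, 733, 0]) cube([74, 74, 319]);
translate([1993, 0, 0]) cube([74, 74, 319]);
translate([1993, 733, 0]) cube([74, 74, 319]);
translate([74, 0, 161]) cube([1919, 21, 127]);
translate([74, 786, 161]) cube([1919, 21, 127]);
translate([0, 74, 161]) cube([21, 659, 127]);
translate([2046, 74, 161]) cube([21, 659, 127]);
translate([142, 0, 288]) cube([64, 807, 20]);
translate([274, 0, 288]) cube([64, 807, 20]);
translate([406, 0, 288]) cube([64, 807, 20]);
translate([538, 0, 288]) cube([64, 807, 20]);
translate([670, 0, 288]) cube([64, 807, 20]);
translate([802, 0, 288]) cube([64, 807, 20]);
translate([934, 0, 288]) cube([64, 807, 20]);
translate([1066, 0, 288]) cube([64, 807, 20]);
translate([1198, 0, 288]) cube([64, 807, 20]);
translate([1330, 0, 288]) cube([64, 807, 20]);
translate([1462, 0, 288]) cube([64, 807, 20]);
translate([1594, 0, 288]) cube([64, 807, 20]);
translate([1726, 0, 288]) cube([64, 807, 20]);
translate([1858, 0, 288]) cube([64, 807, 20]);


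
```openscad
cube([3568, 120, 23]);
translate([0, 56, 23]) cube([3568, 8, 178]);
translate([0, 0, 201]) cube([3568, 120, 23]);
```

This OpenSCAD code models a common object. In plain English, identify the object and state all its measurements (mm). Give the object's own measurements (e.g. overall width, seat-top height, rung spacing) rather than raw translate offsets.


An I-beam lying along x, 3568 mm long. Overall section height 224 mm. Two flanges 120 mm wide (y) and 23 mm thick, one on the floor and one at the top; a web 8 mm thick runs between them, centred on the flange width.


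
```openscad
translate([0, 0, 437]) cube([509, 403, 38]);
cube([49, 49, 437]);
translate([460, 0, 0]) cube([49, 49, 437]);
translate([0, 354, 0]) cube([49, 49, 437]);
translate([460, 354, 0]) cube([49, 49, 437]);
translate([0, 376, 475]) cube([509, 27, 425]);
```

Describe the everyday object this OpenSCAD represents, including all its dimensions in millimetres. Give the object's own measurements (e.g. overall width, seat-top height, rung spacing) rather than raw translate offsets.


A chair. The seat is a 509×403×38 mm slab with its top at z = 475 mm, on four 49×49 mm corner legs (flush with the seat edges, standing on z = 0). A flat backrest 27 mm thick, 425 mm tall, spans the full seat width and rises from the seat top along its +y edge, rear face flush with the rear of the seat.


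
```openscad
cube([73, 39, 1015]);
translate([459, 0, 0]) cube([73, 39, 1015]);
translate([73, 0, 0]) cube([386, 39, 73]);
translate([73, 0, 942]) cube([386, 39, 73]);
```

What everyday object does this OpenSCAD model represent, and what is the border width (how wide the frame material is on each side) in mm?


A picture frame. The border width is 73 mm.

Four thin pieces enclosing a rectangular opening — a picture frame. The two full-height stiles are 1015 mm tall; the top rail sits at z = 942 and is 73 mm tall, so the border above the opening is 1015 − 942 = 73 mm, matching the stile x-width.


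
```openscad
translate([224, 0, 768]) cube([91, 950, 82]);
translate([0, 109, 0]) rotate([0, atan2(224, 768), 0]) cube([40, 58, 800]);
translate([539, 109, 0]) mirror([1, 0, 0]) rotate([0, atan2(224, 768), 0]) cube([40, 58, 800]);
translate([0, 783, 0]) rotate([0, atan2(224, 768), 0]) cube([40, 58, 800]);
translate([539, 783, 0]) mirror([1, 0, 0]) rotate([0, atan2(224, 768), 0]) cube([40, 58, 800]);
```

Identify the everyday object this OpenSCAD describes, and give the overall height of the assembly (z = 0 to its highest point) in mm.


A sawhorse. The overall height is 850 mm.

A beam across two mirrored pairs of raked legs — a sawhorse. The beam's underside is at z = 768 (matching the legs' vertical rise in atan2(224, 768)) and the beam is 82 mm tall, so its top is at 768 + 82 = 850 mm. The raked legs top out at the beam's underside, so that is the highest point.


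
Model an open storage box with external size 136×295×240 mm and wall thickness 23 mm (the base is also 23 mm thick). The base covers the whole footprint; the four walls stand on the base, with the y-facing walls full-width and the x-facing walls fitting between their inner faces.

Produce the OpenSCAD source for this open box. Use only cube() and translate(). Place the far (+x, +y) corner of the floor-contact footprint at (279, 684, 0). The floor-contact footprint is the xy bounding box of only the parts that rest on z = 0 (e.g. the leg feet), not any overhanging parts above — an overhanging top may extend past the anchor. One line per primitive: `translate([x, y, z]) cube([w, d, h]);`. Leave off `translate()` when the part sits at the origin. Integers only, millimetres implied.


translate([143, 389, 0]) cube([136, 295, 23]);
translate([143, 389, 23]) cube([136, 23, 217]);
translate([143, 661, 23]) cube([136, 23, 217]);
translate([143, 412, 23]) cube([23, 249, 217]);
translate([256, 412, 23]) cube([23, 249, 217]);


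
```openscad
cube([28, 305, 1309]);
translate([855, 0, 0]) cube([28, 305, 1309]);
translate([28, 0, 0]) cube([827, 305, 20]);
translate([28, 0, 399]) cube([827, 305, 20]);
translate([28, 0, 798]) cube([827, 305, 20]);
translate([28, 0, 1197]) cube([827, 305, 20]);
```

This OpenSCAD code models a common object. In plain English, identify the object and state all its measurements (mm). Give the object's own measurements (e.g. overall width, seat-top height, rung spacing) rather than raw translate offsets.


An open bookshelf. Two side panels, each 28 mm thick, 305 mm deep and 1309 mm tall, stand 883 mm apart (outside-to-outside). Between them sit 4 shelves, each 20 mm thick and 305 mm deep, spanning the full gap between the sides. The bottom shelf rests on the floor (its underside at z = 0) and the clear gap between one shelf's top and the next shelf's underside is 379 mm.


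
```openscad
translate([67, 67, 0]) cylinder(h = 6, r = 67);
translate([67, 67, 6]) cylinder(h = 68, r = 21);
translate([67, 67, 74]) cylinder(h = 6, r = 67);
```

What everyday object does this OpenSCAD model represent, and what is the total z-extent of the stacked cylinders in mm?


A spool. The overall height is 80 mm.

Three coaxial cylinders, large–small–large — a spool. Two 6 mm flanges and a 68 mm core give 6 + 68 + 6 = 80 mm.


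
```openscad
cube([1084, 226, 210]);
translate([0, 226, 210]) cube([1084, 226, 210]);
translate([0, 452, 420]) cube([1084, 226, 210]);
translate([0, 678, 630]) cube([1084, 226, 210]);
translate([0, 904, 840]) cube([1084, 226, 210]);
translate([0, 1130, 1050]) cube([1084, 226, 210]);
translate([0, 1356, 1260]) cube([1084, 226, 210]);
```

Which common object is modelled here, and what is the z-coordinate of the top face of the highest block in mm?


A staircase. The total rise is 1470 mm.

7 identical blocks, each offset up and back from the previous — a staircase. Each step is 210 mm tall and there are 7 of them, so the total rise is 7 × 210 = 1470 mm.


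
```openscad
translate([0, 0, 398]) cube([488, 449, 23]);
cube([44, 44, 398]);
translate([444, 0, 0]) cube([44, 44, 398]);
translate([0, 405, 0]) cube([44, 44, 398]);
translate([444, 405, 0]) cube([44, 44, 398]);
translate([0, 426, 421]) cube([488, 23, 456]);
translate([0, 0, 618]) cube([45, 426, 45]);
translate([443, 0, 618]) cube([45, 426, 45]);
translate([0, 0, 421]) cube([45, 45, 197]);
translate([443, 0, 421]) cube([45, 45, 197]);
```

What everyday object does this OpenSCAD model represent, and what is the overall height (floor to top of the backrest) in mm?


A chair. The overall height is 877 mm.

A slab on four corner posts with a tall panel at the back — a chair. The seat slab sits at z = 398 with thickness 23, and the 456 mm backrest starts at the seat top, so the overall height is 398 + 23 + 456 = 877 mm.


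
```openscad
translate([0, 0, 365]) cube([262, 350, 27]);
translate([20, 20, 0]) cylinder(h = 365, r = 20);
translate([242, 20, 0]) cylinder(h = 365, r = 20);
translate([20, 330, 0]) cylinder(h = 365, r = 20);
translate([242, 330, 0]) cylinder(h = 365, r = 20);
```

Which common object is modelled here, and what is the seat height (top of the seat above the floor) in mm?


A stool. The seat height is 392 mm.

A 262×350×27 slab at z = 365 on four corner cylinders — a stool. The seat top is 365 + 27 = 392 mm.
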